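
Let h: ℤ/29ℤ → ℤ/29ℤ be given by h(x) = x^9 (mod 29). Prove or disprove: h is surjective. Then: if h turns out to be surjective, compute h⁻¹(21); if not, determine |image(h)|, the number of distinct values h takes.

3

Since 29 is prime, the nonzero elements of ℤ/29ℤ form a cyclic group of order 28.
As gcd(9, 28) = 1, raising to the 9th power is a bijection on this group: if u^9 ≡ v^9 then (uv^{−1})^9 = 1, and the only element of order dividing gcd(9, 28) = 1 is 1, so u = v.
With h(0) = 0 this makes h injective on all of ℤ/29ℤ, hence bijective (finite equal-size domain and codomain). In particular h is surjective.
Since h is surjective, we find the preimage of 21. The inverse of x ↦ x^9 on (ℤ/29ℤ)^× is x ↦ x^25, because 9·25 = 225 = 8·28 + 1 ≡ 1 (mod 28) and x^{28} = 1 for x ≠ 0 (Fermat). So h⁻¹(21) = 21^25 mod 29.
Repeated squaring mod 29: 21^1 ≡ 21, 21^2 ≡ 21² = 441 ≡ 6, 21^4 ≡ 6² = 36 ≡ 7, 21^8 ≡ 7² = 49 ≡ 20, 21^16 ≡ 20² = 400 ≡ 23. Since 25 = 16 + 8 + 1, 21^25 ≡ 23·20·21: 23·20 = 460 ≡ 25, then 25·21 = 525 ≡ 3. So 21^25 ≡ 3 (mod 29).
Hence h⁻¹(21) = 3.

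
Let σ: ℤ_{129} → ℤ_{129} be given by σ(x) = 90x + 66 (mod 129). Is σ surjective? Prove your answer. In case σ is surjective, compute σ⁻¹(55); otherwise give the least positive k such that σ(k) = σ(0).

43

Since gcd(90, 129) = 3, we have 90x ≡ 0 (mod 3) for all x, so σ(x) ≡ 0 (mod 3).
But 1 ≢ 0 (mod 3), so 1 ∈ ℤ_{129} has no preimage. Hence σ is not surjective.
Since σ is not surjective, we find the least positive k with σ(k) = σ(0): this means 90k ≡ 0 (mod 129), i.e. 129 ∣ 90k. Since gcd(90, 129) = 3, dividing through by 3 this holds exactly when 43 ∣ 30k, and as gcd(30, 43) = 1, exactly when 43 ∣ k.
The smallest positive such k is 43.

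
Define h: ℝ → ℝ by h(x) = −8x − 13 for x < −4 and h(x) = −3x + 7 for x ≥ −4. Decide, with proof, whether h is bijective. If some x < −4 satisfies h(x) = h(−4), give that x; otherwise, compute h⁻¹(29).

-21/4

Both pieces are strictly decreasing (slopes −8 and −3), so each is injective on its own interval.
The left piece maps (−∞, −4) onto (19, ∞); the right piece maps [−4, ∞) onto (−∞, 19].
Since 19 = 19, the images partition ℝ: h is injective and surjective, hence bijective.
Because the two images are disjoint, no x < −4 has h(x) = h(−4), so we compute h⁻¹(29): 29 lies in (19, ∞), so solve −8x − 13 = 29: x = (29 + 13)/(−8) = −21/4.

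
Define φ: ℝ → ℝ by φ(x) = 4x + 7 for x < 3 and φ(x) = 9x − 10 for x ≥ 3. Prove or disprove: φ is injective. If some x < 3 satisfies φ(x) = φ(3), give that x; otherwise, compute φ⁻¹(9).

5/2

Both pieces are strictly increasing (slopes 4 and 9), so each is injective on its own interval.
The left piece maps (−∞, 3) onto (−∞, 19); the right piece maps [3, ∞) onto [17, ∞).
These images overlap. In particular φ(3) = 17 (right piece), and solving 4x + 7 = 17 on the left piece gives x = 5/2 < 3.
So φ(5/2) = φ(3) with 5/2 ≠ 3, and φ is not injective. This x = 5/2 is the requested value below 3.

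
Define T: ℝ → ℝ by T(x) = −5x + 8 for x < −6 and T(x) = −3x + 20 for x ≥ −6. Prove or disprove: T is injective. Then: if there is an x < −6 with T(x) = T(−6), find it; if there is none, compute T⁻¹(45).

Both pieces are strictly decreasing (slopes −5 and −3), so each is injective on its own interval.
The left piece maps (−∞, −6) onto (38, ∞); the right piece maps [−6, ∞) onto (−∞, 38].
These images are disjoint, so no value is attained by both pieces. Thus T is injective.
Because the two images are disjoint, no x < −6 has T(x) = T(−6), so we compute T⁻¹(45): 45 lies in (38, ∞), so solve −5x + 8 = 45: x = (45 − 8)/(−5) = −37/5.

-37/5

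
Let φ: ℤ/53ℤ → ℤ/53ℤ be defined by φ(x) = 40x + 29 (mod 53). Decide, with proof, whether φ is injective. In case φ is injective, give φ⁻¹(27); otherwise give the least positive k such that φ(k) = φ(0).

45

If φ(x_1) = φ(x_2), then 40x_1 ≡ 40x_2 (mod 53). Because gcd(40, 53) = 1, we may cancel 40 to get x_1 ≡ x_2 (mod 53).
Hence φ is injective.
We now compute 40⁻¹ mod 53 explicitly. Euclid's algorithm: 53 = 1·40 + 13, 40 = 3·13 + 1; back-substituting gives 1 = 4·40 − 3·53, so 40⁻¹ ≡ 4 (mod 53).
Since φ is injective, we find φ⁻¹(27): we need 40x ≡ 27 − 29 ≡ 51 (mod 53). Using 40⁻¹ = 4: x ≡ 4·51 = 204 = 3·53 + 45, so x = 45.
Check: φ(45) = 40·45 + 29 = 1829 = 34·53 + 27 ≡ 27 (mod 53).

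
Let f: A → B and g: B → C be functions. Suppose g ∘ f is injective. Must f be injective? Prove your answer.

injective

Suppose f(s) = f(t). Applying g: (g ∘ f)(s) = (g ∘ f)(t). Since g ∘ f is injective, s = t. Therefore f is injective.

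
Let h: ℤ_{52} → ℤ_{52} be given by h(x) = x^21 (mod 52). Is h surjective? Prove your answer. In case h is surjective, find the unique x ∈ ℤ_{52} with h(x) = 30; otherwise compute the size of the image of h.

15

h(2): Repeated squaring mod 52: 2^1 ≡ 2, 2^2 ≡ 2² = 4, 2^4 ≡ 4² = 16, 2^8 ≡ 16² = 256 ≡ 48, 2^16 ≡ 48² = 2304 ≡ 16. Since 21 = 16 + 4 + 1, 2^21 ≡ 16·16·2: 16·16 = 256 ≡ 48, then 48·2 = 96 ≡ 44. So 2^21 ≡ 44 (mod 52).
h(6): Repeated squaring mod 52: 6^1 ≡ 6, 6^2 ≡ 6² = 36, 6^4 ≡ 36² = 1296 ≡ 48, 6^8 ≡ 48² = 2304 ≡ 16, 6^16 ≡ 16² = 256 ≡ 48. Since 21 = 16 + 4 + 1, 6^21 ≡ 48·48·6: 48·48 = 2304 ≡ 16, then 16·6 = 96 ≡ 44. So 6^21 ≡ 44 (mod 52).
So h(2) = h(6) = 44 while 2 ≠ 6, thus h is not injective.
A non-injective map from the 52-element set ℤ_{52} to itself takes at most 51 distinct values, so it cannot be surjective. Hence h is not surjective.
Since h is not surjective, we determine |image(h)|. Computing x^21 mod 52 for each x (by repeated squaring, reducing mod 52 at every step), the values h(0), h(1), …, h(51) are: 0, 1, 44, 27, 12, 5, 44, 47, 8, 1, 12, 47, 12, 13, 40, 31, 40, 25, 44, 31, 8, 21, 40, 51, 8, 25, 0, 27, 44, 1, 12, 31, 44, 21, 8, 27, 12, 21, 12, 39, 40, 5, 40, 51, 44, 5, 8, 47, 40, 25, 8, 51.
The distinct values are {0, 1, 5, 8, 12, 13, 21, 25, 27, 31, 39, 40, 44, 47, 51}; there are 15 of them.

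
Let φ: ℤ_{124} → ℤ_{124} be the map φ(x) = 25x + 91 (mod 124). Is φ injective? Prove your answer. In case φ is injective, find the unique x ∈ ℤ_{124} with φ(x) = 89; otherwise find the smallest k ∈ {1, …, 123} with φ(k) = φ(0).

114

Suppose φ(a) = φ(b) in ℤ_{124}. Then 25a + 91 ≡ 25b + 91 (mod 124), hence 25(a − b) ≡ 0 (mod 124).
Since gcd(25, 124) = 1, 25 is invertible modulo 124, hence a − b ≡ 0 (mod 124), i.e. a = b.
Hence φ is injective.
We now compute 25⁻¹ mod 124 explicitly. Euclid's algorithm: 124 = 4·25 + 24, 25 = 1·24 + 1; back-substituting gives 1 = 5·25 − 1·124, so 25⁻¹ ≡ 5 (mod 124).
Since φ is injective, we find φ⁻¹(89): we need 25x ≡ 89 − 91 ≡ 122 (mod 124). Using 25⁻¹ = 5: x ≡ 5·122 = 610 = 4·124 + 114, so x = 114.
Check: φ(114) = 25·114 + 91 = 2941 = 23·124 + 89 ≡ 89 (mod 124).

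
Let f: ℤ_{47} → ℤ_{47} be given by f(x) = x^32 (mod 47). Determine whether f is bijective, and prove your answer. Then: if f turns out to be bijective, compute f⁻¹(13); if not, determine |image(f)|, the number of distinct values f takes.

f(23): Repeated squaring mod 47: 23^1 ≡ 23, 23^2 ≡ 23² = 529 ≡ 12, 23^4 ≡ 12² = 144 ≡ 3, 23^8 ≡ 3² = 9, 23^16 ≡ 9² = 81 ≡ 34, 23^32 ≡ 34² = 1156 ≡ 28. So 23^32 ≡ 28 (mod 47).
f(24): Repeated squaring mod 47: 24^1 ≡ 24, 24^2 ≡ 24² = 576 ≡ 12, 24^4 ≡ 12² = 144 ≡ 3, 24^8 ≡ 3² = 9, 24^16 ≡ 9² = 81 ≡ 34, 24^32 ≡ 34² = 1156 ≡ 28. So 24^32 ≡ 28 (mod 47).
So f(23) = f(24) = 28 while 23 ≠ 24, hence f is not injective, hence not bijective.
Since f is not bijective, we determine |image(f)|. Computing x^32 mod 47 for each x (by repeated squaring, reducing mod 47 at every step), the values f(0), f(1), …, f(46) are: 0, 1, 42, 37, 25, 7, 3, 18, 16, 6, 12, 9, 32, 36, 4, 24, 14, 21, 17, 27, 34, 8, 2, 28, 28, 2, 8, 34, 27, 17, 21, 14, 24, 4, 36, 32, 9, 12, 6, 16, 18, 3, 7, 25, 37, 42, 1.
The distinct values are {0, 1, 2, 3, 4, 6, 7, 8, 9, 12, 14, 16, 17, 18, 21, 24, 25, 27, 28, 32, 34, 36, 37, 42}; there are 24 of them.

24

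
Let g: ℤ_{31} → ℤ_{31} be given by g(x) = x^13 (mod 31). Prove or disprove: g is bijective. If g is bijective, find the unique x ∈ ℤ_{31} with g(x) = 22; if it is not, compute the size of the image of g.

21

Since 31 is prime, the nonzero elements of ℤ_{31} form a cyclic group of order 30.
As gcd(13, 30) = 1, raising to the 13th power is a bijection on this group: if x_1^13 ≡ x_2^13 then (x_1x_2^{−1})^13 = 1, and the only element of order dividing gcd(13, 30) = 1 is 1, so x_1 = x_2.
With g(0) = 0 this makes g injective on all of ℤ_{31}, hence bijective (finite equal-size domain and codomain). In particular g is bijective.
Since g is bijective, we find the preimage of 22. The inverse of x ↦ x^13 on (ℤ_{31})^× is x ↦ x^7, because 13·7 = 91 = 3·30 + 1 ≡ 1 (mod 30) and x^{30} = 1 for x ≠ 0 (Fermat). So g⁻¹(22) = 22^7 mod 31.
Repeated squaring mod 31: 22^1 ≡ 22, 22^2 ≡ 22² = 484 ≡ 19, 22^4 ≡ 19² = 361 ≡ 20. Since 7 = 4 + 2 + 1, 22^7 ≡ 20·19·22: 20·19 = 380 ≡ 8, then 8·22 = 176 ≡ 21. So 22^7 ≡ 21 (mod 31).
Hence g⁻¹(22) = 21.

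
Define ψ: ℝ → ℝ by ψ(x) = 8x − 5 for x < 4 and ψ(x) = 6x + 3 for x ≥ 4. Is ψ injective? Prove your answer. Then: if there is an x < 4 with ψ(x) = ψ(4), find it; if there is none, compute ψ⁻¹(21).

13/4

Both pieces are strictly increasing (slopes 8 and 6), so each is injective on its own interval.
The left piece maps (−∞, 4) onto (−∞, 27); the right piece maps [4, ∞) onto [27, ∞).
These images are disjoint, so no value is attained by both pieces. Therefore ψ is injective.
Because the two images are disjoint, no x < 4 has ψ(x) = ψ(4), so we compute ψ⁻¹(21): 21 lies in (−∞, 27), so solve 8x − 5 = 21: x = (21 + 5)/8 = 13/4.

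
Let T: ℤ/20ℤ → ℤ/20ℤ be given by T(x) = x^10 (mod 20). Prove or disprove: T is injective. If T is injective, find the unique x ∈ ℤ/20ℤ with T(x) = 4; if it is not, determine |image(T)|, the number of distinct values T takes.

T(4): Repeated squaring mod 20: 4^1 ≡ 4, 4^2 ≡ 4² = 16, 4^4 ≡ 16² = 256 ≡ 16, 4^8 ≡ 16² = 256 ≡ 16. Since 10 = 8 + 2, 4^10 ≡ 16·16: 16·16 = 256 ≡ 16. So 4^10 ≡ 16 (mod 20).
T(6): Repeated squaring mod 20: 6^1 ≡ 6, 6^2 ≡ 6² = 36 ≡ 16, 6^4 ≡ 16² = 256 ≡ 16, 6^8 ≡ 16² = 256 ≡ 16. Since 10 = 8 + 2, 6^10 ≡ 16·16: 16·16 = 256 ≡ 16. So 6^10 ≡ 16 (mod 20).
So T(4) = T(6) = 16 while 4 ≠ 6, therefore T is not injective.
Since T is not injective, we determine |image(T)|. Computing x^10 mod 20 for each x (by repeated squaring, reducing mod 20 at every step), the values T(0), T(1), …, T(19) are: 0, 1, 4, 9, 16, 5, 16, 9, 4, 1, 0, 1, 4, 9, 16, 5, 16, 9, 4, 1.
The distinct values are {0, 1, 4, 5, 9, 16}; there are 6 of them.

6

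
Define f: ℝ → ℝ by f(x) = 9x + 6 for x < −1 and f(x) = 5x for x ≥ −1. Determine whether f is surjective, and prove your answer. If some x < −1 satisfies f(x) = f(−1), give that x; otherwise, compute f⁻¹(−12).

-11/9

Both pieces are strictly increasing (slopes 9 and 5), so each is injective on its own interval.
The left piece maps (−∞, −1) onto (−∞, −3); the right piece maps [−1, ∞) onto [−5, ∞).
The union (−∞, −3) ∪ [−5, ∞) covers ℝ, so f is surjective.
For the follow-up: the images overlap, so an x < −1 with f(x) = f(−1) exists. f(−1) = −5; solving 9x + 6 = −5 for x < −1 gives x = (−5 − 6)/9 = −11/9.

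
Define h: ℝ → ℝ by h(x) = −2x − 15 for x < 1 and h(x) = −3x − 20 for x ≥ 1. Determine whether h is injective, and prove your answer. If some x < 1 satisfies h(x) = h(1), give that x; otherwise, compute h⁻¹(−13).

-1

Both pieces are strictly decreasing (slopes −2 and −3), so each is injective on its own interval.
The left piece maps (−∞, 1) onto (−17, ∞); the right piece maps [1, ∞) onto (−∞, −23].
These images are disjoint, so no value is attained by both pieces. Hence h is injective.
Because the two images are disjoint, no x < 1 has h(x) = h(1), so we compute h⁻¹(−13): −13 lies in (−17, ∞), so solve −2x − 15 = −13: x = (−13 + 15)/(−2) = −1.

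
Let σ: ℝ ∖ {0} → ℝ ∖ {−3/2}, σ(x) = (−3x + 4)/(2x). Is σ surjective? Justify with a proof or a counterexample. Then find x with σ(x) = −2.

For any y ≠ −3/2, solving y(2x) = −3x + 4 for x gives a well-defined x ≠ 0. So σ is surjective.
Solving σ(x) = −2: cross-multiplying gives −3x + 4 = −2(2x), which rearranges to 1x = −4, so x = −4.

-4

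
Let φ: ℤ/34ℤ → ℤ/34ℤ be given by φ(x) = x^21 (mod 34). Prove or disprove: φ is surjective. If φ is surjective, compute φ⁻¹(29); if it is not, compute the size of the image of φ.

Computing x^21 mod 34 for each x (by repeated squaring, reducing mod 34 at every step), the values φ(0), φ(1), …, φ(33) are: 0, 1, 32, 5, 4, 31, 24, 11, 26, 25, 6, 27, 20, 13, 12, 19, 16, 17, 18, 15, 22, 21, 14, 7, 28, 9, 8, 23, 10, 3, 30, 29, 2, 33.
Every element of ℤ/34ℤ appears exactly once in this list, so φ is a bijection, and in particular surjective.
Since φ is surjective, we read off the preimage of 29 from the same table: φ(31) = 29, so φ⁻¹(29) = 31.

31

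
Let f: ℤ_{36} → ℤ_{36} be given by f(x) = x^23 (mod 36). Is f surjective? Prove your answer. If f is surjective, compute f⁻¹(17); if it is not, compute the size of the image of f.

f(0) = 0^23 = 0.
f(6): Repeated squaring mod 36: 6^1 ≡ 6, 6^2 ≡ 6² = 36 ≡ 0, 6^4 ≡ 0² = 0, 6^8 ≡ 0² = 0, 6^16 ≡ 0² = 0. Since 23 = 16 + 4 + 2 + 1, 6^23 ≡ 0·0·0·6: 0·0 = 0, then 0·0 = 0, then 0·6 = 0. So 6^23 ≡ 0 (mod 36).
So f(0) = f(6) = 0 while 0 ≠ 6, therefore f is not injective.
A non-injective map from the 36-element set ℤ_{36} to itself takes at most 35 distinct values, so it cannot be surjective. Therefore f is not surjective.
Since f is not surjective, we determine |image(f)|. Computing x^23 mod 36 for each x (by repeated squaring, reducing mod 36 at every step), the values f(0), f(1), …, f(35) are: 0, 1, 32, 27, 16, 29, 0, 31, 8, 9, 28, 23, 0, 25, 20, 27, 4, 17, 0, 19, 32, 9, 16, 11, 0, 13, 8, 27, 28, 5, 0, 7, 20, 9, 4, 35.
The distinct values are {0, 1, 4, 5, 7, 8, 9, 11, 13, 16, 17, 19, 20, 23, 25, 27, 28, 29, 31, 32, 35}; there are 21 of them.

21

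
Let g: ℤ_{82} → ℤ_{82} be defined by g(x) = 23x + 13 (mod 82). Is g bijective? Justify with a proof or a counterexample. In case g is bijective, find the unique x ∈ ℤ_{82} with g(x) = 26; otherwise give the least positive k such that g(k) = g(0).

Recall that g is injective when g(u) = g(v) forces u = v.
If g(u) = g(v), then 23u ≡ 23v (mod 82). Because gcd(23, 82) = 1, we may cancel 23 to get u ≡ v (mod 82).
We now compute 23⁻¹ mod 82 explicitly. Euclid's algorithm: 82 = 3·23 + 13, 23 = 1·13 + 10, 13 = 1·10 + 3, 10 = 3·3 + 1; back-substituting gives 1 = 25·23 − 7·82, so 23⁻¹ ≡ 25 (mod 82).
For any y ∈ ℤ_{82}, x = 25(y − 13) mod 82 satisfies g(x) = 23·25(y − 13) + 13 ≡ y (since 23·25 ≡ 1 mod 82). So every y has a preimage.
Hence g is bijective.
Since g is bijective, we find g⁻¹(26): we need 23x ≡ 26 − 13 ≡ 13 (mod 82). Using 23⁻¹ = 25: x ≡ 25·13 = 325 = 3·82 + 79, so x = 79.
Check: g(79) = 23·79 + 13 = 1830 = 22·82 + 26 ≡ 26 (mod 82).

79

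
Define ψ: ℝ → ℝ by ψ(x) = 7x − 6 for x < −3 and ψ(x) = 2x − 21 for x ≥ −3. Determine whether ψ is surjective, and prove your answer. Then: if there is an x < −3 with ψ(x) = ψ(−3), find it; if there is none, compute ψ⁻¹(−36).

-30/7

Both pieces are strictly increasing (slopes 7 and 2), so each is injective on its own interval.
The left piece maps (−∞, −3) onto (−∞, −27); the right piece maps [−3, ∞) onto [−27, ∞).
These images together cover ℝ, so ψ is surjective.
Because the two images are disjoint, no x < −3 has ψ(x) = ψ(−3), so we compute ψ⁻¹(−36): −36 lies in (−∞, −27), so solve 7x − 6 = −36: x = (−36 + 6)/7 = −30/7.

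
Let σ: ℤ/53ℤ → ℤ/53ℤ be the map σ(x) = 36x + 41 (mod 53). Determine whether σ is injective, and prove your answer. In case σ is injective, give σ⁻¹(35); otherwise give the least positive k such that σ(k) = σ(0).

Recall that σ is injective if σ(a) = σ(b) implies a = b.
Suppose σ(a) = σ(b) in ℤ/53ℤ. Then 36a + 41 ≡ 36b + 41 (mod 53), so 36(a − b) ≡ 0 (mod 53).
Since gcd(36, 53) = 1, 36 is invertible modulo 53, therefore a − b ≡ 0 (mod 53), i.e. a = b.
So σ is injective.
We now compute 36⁻¹ mod 53 explicitly. Euclid's algorithm: 53 = 1·36 + 17, 36 = 2·17 + 2, 17 = 8·2 + 1; back-substituting gives 1 = 28·36 − 19·53, so 36⁻¹ ≡ 28 (mod 53).
Since σ is injective, we find σ⁻¹(35): we need 36x ≡ 35 − 41 ≡ 47 (mod 53). Using 36⁻¹ = 28: x ≡ 28·47 = 1316 = 24·53 + 44, so x = 44.
Check: σ(44) = 36·44 + 41 = 1625 = 30·53 + 35 ≡ 35 (mod 53).

44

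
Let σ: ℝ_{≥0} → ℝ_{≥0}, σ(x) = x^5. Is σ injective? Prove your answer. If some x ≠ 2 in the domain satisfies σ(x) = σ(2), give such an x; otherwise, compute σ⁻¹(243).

On ℝ_{≥0}, x ↦ x^5 is strictly increasing, so σ(s) = σ(t) forces s = t. Therefore σ is injective.
Since x ↦ x^5 is strictly increasing on ℝ_{≥0}, it is injective there, so no x ≠ 2 in the domain has σ(x) = σ(2). We therefore compute σ⁻¹(243) = 243^{1/5} = 3 (indeed 3^5 = 243).

3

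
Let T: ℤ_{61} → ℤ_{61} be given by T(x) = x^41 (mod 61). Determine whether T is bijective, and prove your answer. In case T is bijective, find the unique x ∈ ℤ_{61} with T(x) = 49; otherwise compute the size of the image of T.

Since 61 is prime, the nonzero elements of ℤ_{61} form a cyclic group of order 60.
As gcd(41, 60) = 1, raising to the 41st power is a bijection on this group: if a^41 ≡ b^41 then (ab^{−1})^41 = 1, and the only element of order dividing gcd(41, 60) = 1 is 1, so a = b.
With T(0) = 0 this makes T injective on all of ℤ_{61}, hence bijective (finite equal-size domain and codomain). In particular T is bijective.
Since T is bijective, we find the preimage of 49. The inverse of x ↦ x^41 on (ℤ_{61})^× is x ↦ x^41, because 41·41 = 1681 = 28·60 + 1 ≡ 1 (mod 60) and x^{60} = 1 for x ≠ 0 (Fermat). So T⁻¹(49) = 49^41 mod 61.
Repeated squaring mod 61: 49^1 ≡ 49, 49^2 ≡ 49² = 2401 ≡ 22, 49^4 ≡ 22² = 484 ≡ 57, 49^8 ≡ 57² = 3249 ≡ 16, 49^16 ≡ 16² = 256 ≡ 12, 49^32 ≡ 12² = 144 ≡ 22. Since 41 = 32 + 8 + 1, 49^41 ≡ 22·16·49: 22·16 = 352 ≡ 47, then 47·49 = 2303 ≡ 46. So 49^41 ≡ 46 (mod 61).
Hence T⁻¹(49) = 46.

46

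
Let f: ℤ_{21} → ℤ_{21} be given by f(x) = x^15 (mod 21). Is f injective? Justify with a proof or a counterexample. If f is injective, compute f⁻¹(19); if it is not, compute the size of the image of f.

f(1) = 1^15 = 1.
f(4): Repeated squaring mod 21: 4^1 ≡ 4, 4^2 ≡ 4² = 16, 4^4 ≡ 16² = 256 ≡ 4, 4^8 ≡ 4² = 16. Since 15 = 8 + 4 + 2 + 1, 4^15 ≡ 16·4·16·4: 16·4 = 64 ≡ 1, then 1·16 = 16, then 16·4 = 64 ≡ 1. So 4^15 ≡ 1 (mod 21).
So f(1) = f(4) = 1 while 1 ≠ 4, therefore f is not injective.
Since f is not injective, we determine |image(f)|. Computing x^15 mod 21 for each x (by repeated squaring, reducing mod 21 at every step), the values f(0), f(1), …, f(20) are: 0, 1, 8, 6, 1, 20, 6, 7, 8, 15, 13, 8, 6, 13, 14, 15, 1, 20, 15, 13, 20.
The distinct values are {0, 1, 6, 7, 8, 13, 14, 15, 20}; there are 9 of them.

9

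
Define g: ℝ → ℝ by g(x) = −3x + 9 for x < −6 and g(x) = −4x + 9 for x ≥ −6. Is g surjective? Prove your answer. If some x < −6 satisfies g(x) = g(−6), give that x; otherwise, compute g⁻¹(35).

-8

Both pieces are strictly decreasing (slopes −3 and −4), so each is injective on its own interval.
The left piece maps (−∞, −6) onto (27, ∞); the right piece maps [−6, ∞) onto (−∞, 33].
The union (27, ∞) ∪ (−∞, 33] covers ℝ, so g is surjective.
For the follow-up: the images overlap, so an x < −6 with g(x) = g(−6) exists. g(−6) = 33; solving −3x + 9 = 33 for x < −6 gives x = (33 − 9)/(−3) = −8.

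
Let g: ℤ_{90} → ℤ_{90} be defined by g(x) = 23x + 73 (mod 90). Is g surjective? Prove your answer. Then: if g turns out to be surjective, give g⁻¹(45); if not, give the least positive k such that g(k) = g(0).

34

Since gcd(23, 90) = 1, 23 is invertible modulo 90. Euclid's algorithm: 90 = 3·23 + 21, 23 = 1·21 + 2, 21 = 10·2 + 1; back-substituting gives 1 = 47·23 − 12·90, so 23⁻¹ ≡ 47 (mod 90).
For any y ∈ ℤ_{90}, x = 47(y − 73) mod 90 satisfies g(x) = 23·47(y − 73) + 73 ≡ y (since 23·47 ≡ 1 mod 90). So every y has a preimage.
Therefore g is surjective.
Since g is surjective, we compute g⁻¹(45): solve 23x + 73 ≡ 45 (mod 90), i.e. 23x ≡ 62 (mod 90).
Multiplying by 23⁻¹ = 47 gives x ≡ 47·62 = 2914 = 32·90 + 34 ≡ 34 (mod 90).
Check: g(34) = 23·34 + 73 = 855 = 9·90 + 45 ≡ 45 (mod 90).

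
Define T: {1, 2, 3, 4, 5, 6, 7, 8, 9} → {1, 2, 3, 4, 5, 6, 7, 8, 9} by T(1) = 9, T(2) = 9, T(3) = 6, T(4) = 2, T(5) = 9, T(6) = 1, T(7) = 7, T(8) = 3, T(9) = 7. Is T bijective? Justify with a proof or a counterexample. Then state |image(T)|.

T(1) = 9 = T(2) with 1 ≠ 2, so T is not injective, hence not bijective.
The image of T is {1, 2, 3, 6, 7, 9}, which has 6 elements.

6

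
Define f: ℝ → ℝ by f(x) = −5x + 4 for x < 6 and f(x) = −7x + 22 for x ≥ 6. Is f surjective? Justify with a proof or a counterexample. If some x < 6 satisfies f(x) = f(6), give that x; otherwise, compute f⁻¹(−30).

24/5

Both pieces are strictly decreasing (slopes −5 and −7), so each is injective on its own interval.
The left piece maps (−∞, 6) onto (−26, ∞); the right piece maps [6, ∞) onto (−∞, −20].
The union (−26, ∞) ∪ (−∞, −20] covers ℝ, so f is surjective.
For the follow-up: the images overlap, so an x < 6 with f(x) = f(6) exists. f(6) = −20; solving −5x + 4 = −20 for x < 6 gives x = (−20 − 4)/(−5) = 24/5.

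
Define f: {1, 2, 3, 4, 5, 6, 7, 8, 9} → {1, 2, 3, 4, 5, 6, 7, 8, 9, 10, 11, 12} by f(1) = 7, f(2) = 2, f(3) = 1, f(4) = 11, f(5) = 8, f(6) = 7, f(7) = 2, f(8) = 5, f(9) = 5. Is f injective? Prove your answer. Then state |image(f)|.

f(1) = 7 = f(6) with 1 ≠ 6, so f is not injective.
The image of f is {1, 2, 5, 7, 8, 11}, which has 6 elements.

6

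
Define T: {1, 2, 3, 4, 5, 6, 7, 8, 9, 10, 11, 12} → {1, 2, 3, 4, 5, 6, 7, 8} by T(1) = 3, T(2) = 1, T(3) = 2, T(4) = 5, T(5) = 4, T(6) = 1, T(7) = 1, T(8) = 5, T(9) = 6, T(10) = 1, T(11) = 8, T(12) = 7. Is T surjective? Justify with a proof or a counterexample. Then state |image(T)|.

Every element of the codomain has a preimage: 1 = T(2), 2 = T(3), 3 = T(1), 4 = T(5), 5 = T(4), 6 = T(9), 7 = T(12), 8 = T(11).
So T is surjective.
The image of T is {1, 2, 3, 4, 5, 6, 7, 8}, which has 8 elements.

8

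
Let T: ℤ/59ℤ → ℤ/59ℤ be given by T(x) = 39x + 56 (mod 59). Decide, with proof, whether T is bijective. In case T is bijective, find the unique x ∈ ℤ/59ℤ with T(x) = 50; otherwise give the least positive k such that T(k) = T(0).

18

Suppose T(a) = T(b) in ℤ/59ℤ. Then 39a + 56 ≡ 39b + 56 (mod 59), therefore 39(a − b) ≡ 0 (mod 59).
Since gcd(39, 59) = 1, 39 is invertible modulo 59, thus a − b ≡ 0 (mod 59), i.e. a = b.
We now compute 39⁻¹ mod 59 explicitly. Euclid's algorithm: 59 = 1·39 + 20, 39 = 1·20 + 19, 20 = 1·19 + 1; back-substituting gives 1 = 56·39 − 37·59, so 39⁻¹ ≡ 56 (mod 59).
For any y ∈ ℤ/59ℤ, x = 56(y − 56) mod 59 satisfies T(x) = 39·56(y − 56) + 56 ≡ y (since 39·56 ≡ 1 mod 59). So every y has a preimage.
Thus T is bijective.
Since T is bijective, we compute T⁻¹(50): solve 39x + 56 ≡ 50 (mod 59), i.e. 39x ≡ 53 (mod 59).
Multiplying by 39⁻¹ = 56 gives x ≡ 56·53 = 2968 = 50·59 + 18 ≡ 18 (mod 59).
Check: T(18) = 39·18 + 56 = 758 = 12·59 + 50 ≡ 50 (mod 59).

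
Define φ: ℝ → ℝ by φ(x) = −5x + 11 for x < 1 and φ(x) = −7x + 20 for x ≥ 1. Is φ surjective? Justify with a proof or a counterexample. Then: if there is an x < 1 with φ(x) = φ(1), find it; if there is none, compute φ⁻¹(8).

Both pieces are strictly decreasing (slopes −5 and −7), so each is injective on its own interval.
The left piece maps (−∞, 1) onto (6, ∞); the right piece maps [1, ∞) onto (−∞, 13].
The union (6, ∞) ∪ (−∞, 13] covers ℝ, so φ is surjective.
For the follow-up: the images overlap, so an x < 1 with φ(x) = φ(1) exists. φ(1) = 13; solving −5x + 11 = 13 for x < 1 gives x = (13 − 11)/(−5) = −2/5.

-2/5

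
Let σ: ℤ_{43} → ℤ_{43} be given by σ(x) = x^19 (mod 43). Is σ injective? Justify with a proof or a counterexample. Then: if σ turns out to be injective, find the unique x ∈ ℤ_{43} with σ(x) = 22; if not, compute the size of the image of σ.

Since 43 is prime, the nonzero elements of ℤ_{43} form a cyclic group of order 42.
As gcd(19, 42) = 1, raising to the 19th power is a bijection on this group: if u^19 ≡ v^19 then (uv^{−1})^19 = 1, and the only element of order dividing gcd(19, 42) = 1 is 1, so u = v.
With σ(0) = 0 this makes σ injective on all of ℤ_{43}, hence bijective (finite equal-size domain and codomain). In particular σ is injective.
Since σ is injective, we find the preimage of 22. The inverse of x ↦ x^19 on (ℤ_{43})^× is x ↦ x^31, because 19·31 = 589 = 14·42 + 1 ≡ 1 (mod 42) and x^{42} = 1 for x ≠ 0 (Fermat). So σ⁻¹(22) = 22^31 mod 43.
Repeated squaring mod 43: 22^1 ≡ 22, 22^2 ≡ 22² = 484 ≡ 11, 22^4 ≡ 11² = 121 ≡ 35, 22^8 ≡ 35² = 1225 ≡ 21, 22^16 ≡ 21² = 441 ≡ 11. Since 31 = 16 + 8 + 4 + 2 + 1, 22^31 ≡ 11·21·35·11·22: 11·21 = 231 ≡ 16, then 16·35 = 560 ≡ 1, then 1·11 = 11, then 11·22 = 242 ≡ 27. So 22^31 ≡ 27 (mod 43).
Hence σ⁻¹(22) = 27.

27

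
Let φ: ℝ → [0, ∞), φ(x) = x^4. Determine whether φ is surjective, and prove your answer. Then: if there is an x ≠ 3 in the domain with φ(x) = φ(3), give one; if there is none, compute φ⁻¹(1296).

For any y ∈ [0, ∞), x = y^{1/4} ∈ ℝ satisfies x^4 = y, so φ is surjective.
For the follow-up, such an x exists: taking x = −3 ∈ ℝ gives φ(−3) = 81 = φ(3) with −3 ≠ 3.

-3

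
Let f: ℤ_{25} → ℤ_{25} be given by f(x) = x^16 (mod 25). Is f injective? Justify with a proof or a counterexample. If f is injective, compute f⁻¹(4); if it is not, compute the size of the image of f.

f(3): Repeated squaring mod 25: 3^1 ≡ 3, 3^2 ≡ 3² = 9, 3^4 ≡ 9² = 81 ≡ 6, 3^8 ≡ 6² = 36 ≡ 11, 3^16 ≡ 11² = 121 ≡ 21. So 3^16 ≡ 21 (mod 25).
f(4): Repeated squaring mod 25: 4^1 ≡ 4, 4^2 ≡ 4² = 16, 4^4 ≡ 16² = 256 ≡ 6, 4^8 ≡ 6² = 36 ≡ 11, 4^16 ≡ 11² = 121 ≡ 21. So 4^16 ≡ 21 (mod 25).
So f(3) = f(4) = 21 while 3 ≠ 4, therefore f is not injective.
Since f is not injective, we determine |image(f)|. Computing x^16 mod 25 for each x (by repeated squaring, reducing mod 25 at every step), the values f(0), f(1), …, f(24) are: 0, 1, 11, 21, 21, 0, 6, 1, 6, 16, 0, 11, 16, 16, 11, 0, 16, 6, 1, 6, 0, 21, 21, 11, 1.
The distinct values are {0, 1, 6, 11, 16, 21}; there are 6 of them.

6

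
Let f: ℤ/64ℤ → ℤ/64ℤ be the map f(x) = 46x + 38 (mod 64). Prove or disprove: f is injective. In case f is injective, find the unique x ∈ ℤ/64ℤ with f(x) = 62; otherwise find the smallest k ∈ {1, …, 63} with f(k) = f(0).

By definition, injectivity means: for all x_1, x_2 in the domain, f(x_1) = f(x_2) implies x_1 = x_2.
We have gcd(46, 64) = 2 > 1. Taking x_1 = 0 and x_2 = 32: f(0) = 38 and f(32) = 46·32 + 38 = 1510 ≡ 38 (mod 64).
So f(0) = f(32) while 0 ≠ 32, hence f is not injective.
Since f is not injective, we find the least positive k with f(k) = f(0): this means 46k ≡ 0 (mod 64), i.e. 64 ∣ 46k. Since gcd(46, 64) = 2, dividing through by 2 this holds exactly when 32 ∣ 23k, and as gcd(23, 32) = 1, exactly when 32 ∣ k.
The smallest positive such k is 32.

32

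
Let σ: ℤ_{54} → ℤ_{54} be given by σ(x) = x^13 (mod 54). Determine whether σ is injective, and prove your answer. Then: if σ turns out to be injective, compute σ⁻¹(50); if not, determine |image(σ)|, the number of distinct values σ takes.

σ(0) = 0^13 = 0.
σ(6): Repeated squaring mod 54: 6^1 ≡ 6, 6^2 ≡ 6² = 36, 6^4 ≡ 36² = 1296 ≡ 0, 6^8 ≡ 0² = 0. Since 13 = 8 + 4 + 1, 6^13 ≡ 0·0·6: 0·0 = 0, then 0·6 = 0. So 6^13 ≡ 0 (mod 54).
So σ(0) = σ(6) = 0 while 0 ≠ 6, thus σ is not injective.
Since σ is not injective, we determine |image(σ)|. Computing x^13 mod 54 for each x (by repeated squaring, reducing mod 54 at every step), the values σ(0), σ(1), …, σ(53) are: 0, 1, 38, 27, 40, 23, 0, 25, 8, 27, 10, 47, 0, 49, 32, 27, 34, 17, 0, 19, 2, 27, 4, 41, 0, 43, 26, 27, 28, 11, 0, 13, 50, 27, 52, 35, 0, 37, 20, 27, 22, 5, 0, 7, 44, 27, 46, 29, 0, 31, 14, 27, 16, 53.
The distinct values are {0, 1, 2, 4, 5, 7, 8, 10, 11, 13, 14, 16, 17, 19, 20, 22, 23, 25, 26, 27, 28, 29, 31, 32, 34, 35, 37, 38, 40, 41, 43, 44, 46, 47, 49, 50, 52, 53}; there are 38 of them.

38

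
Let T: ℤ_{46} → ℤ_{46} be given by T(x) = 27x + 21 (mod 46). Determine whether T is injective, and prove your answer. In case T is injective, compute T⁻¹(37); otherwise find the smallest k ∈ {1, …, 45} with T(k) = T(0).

4

Recall: T is injective when T(a) = T(b) forces a = b.
Suppose T(a) = T(b) in ℤ_{46}. Then 27a + 21 ≡ 27b + 21 (mod 46), thus 27(a − b) ≡ 0 (mod 46).
Since gcd(27, 46) = 1, 27 is invertible modulo 46, therefore a − b ≡ 0 (mod 46), i.e. a = b.
So T is injective.
We now compute 27⁻¹ mod 46 explicitly. Euclid's algorithm: 46 = 1·27 + 19, 27 = 1·19 + 8, 19 = 2·8 + 3, 8 = 2·3 + 2, 3 = 1·2 + 1; back-substituting gives 1 = 29·27 − 17·46, so 27⁻¹ ≡ 29 (mod 46).
Since T is injective, we find T⁻¹(37): we need 27x ≡ 37 − 21 ≡ 16 (mod 46). Using 27⁻¹ = 29: x ≡ 29·16 = 464 = 10·46 + 4, so x = 4.
Check: T(4) = 27·4 + 21 = 129 = 2·46 + 37 ≡ 37 (mod 46).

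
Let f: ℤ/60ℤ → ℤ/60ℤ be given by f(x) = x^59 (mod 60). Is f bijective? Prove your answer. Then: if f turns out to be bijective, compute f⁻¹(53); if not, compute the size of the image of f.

f(0) = 0^59 = 0.
f(30): Repeated squaring mod 60: 30^1 ≡ 30, 30^2 ≡ 30² = 900 ≡ 0, 30^4 ≡ 0² = 0, 30^8 ≡ 0² = 0, 30^16 ≡ 0² = 0, 30^32 ≡ 0² = 0. Since 59 = 32 + 16 + 8 + 2 + 1, 30^59 ≡ 0·0·0·0·30: 0·0 = 0, then 0·0 = 0, then 0·0 = 0, then 0·30 = 0. So 30^59 ≡ 0 (mod 60).
So f(0) = f(30) = 0 while 0 ≠ 30, hence f is not injective, hence not bijective.
Since f is not bijective, we determine |image(f)|. Computing x^59 mod 60 for each x (by repeated squaring, reducing mod 60 at every step), the values f(0), f(1), …, f(59) are: 0, 1, 8, 27, 4, 5, 36, 43, 32, 9, 40, 11, 48, 37, 44, 15, 16, 53, 12, 19, 20, 21, 28, 47, 24, 25, 56, 3, 52, 29, 0, 31, 8, 57, 4, 35, 36, 13, 32, 39, 40, 41, 48, 7, 44, 45, 16, 23, 12, 49, 20, 51, 28, 17, 24, 55, 56, 33, 52, 59.
The distinct values are {0, 1, 3, 4, 5, 7, 8, 9, 11, 12, 13, 15, 16, 17, 19, 20, 21, 23, 24, 25, 27, 28, 29, 31, 32, 33, 35, 36, 37, 39, 40, 41, 43, 44, 45, 47, 48, 49, 51, 52, 53, 55, 56, 57, 59}; there are 45 of them.

45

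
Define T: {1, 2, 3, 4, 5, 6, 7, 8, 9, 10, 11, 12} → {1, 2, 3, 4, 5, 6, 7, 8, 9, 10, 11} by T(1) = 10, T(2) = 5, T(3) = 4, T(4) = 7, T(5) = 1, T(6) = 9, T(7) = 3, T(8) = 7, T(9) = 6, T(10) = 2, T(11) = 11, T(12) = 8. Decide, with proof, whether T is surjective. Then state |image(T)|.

11

Every element of the codomain has a preimage: 1 = T(5), 2 = T(10), 3 = T(7), 4 = T(3), 5 = T(2), 6 = T(9), 7 = T(4), 8 = T(12), 9 = T(6), 10 = T(1), 11 = T(11).
So T is surjective.
The image of T is {1, 2, 3, 4, 5, 6, 7, 8, 9, 10, 11}, which has 11 elements.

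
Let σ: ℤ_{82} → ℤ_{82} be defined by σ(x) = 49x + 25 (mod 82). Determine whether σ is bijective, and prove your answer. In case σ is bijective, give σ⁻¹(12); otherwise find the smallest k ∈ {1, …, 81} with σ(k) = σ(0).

Recall: σ is injective if σ(s) = σ(t) implies s = t.
Suppose σ(s) = σ(t) in ℤ_{82}. Then 49s + 25 ≡ 49t + 25 (mod 82), hence 49(s − t) ≡ 0 (mod 82).
Since gcd(49, 82) = 1, 49 is invertible modulo 82, so s − t ≡ 0 (mod 82), i.e. s = t.
We now compute 49⁻¹ mod 82 explicitly. Euclid's algorithm: 82 = 1·49 + 33, 49 = 1·33 + 16, 33 = 2·16 + 1; back-substituting gives 1 = 77·49 − 46·82, so 49⁻¹ ≡ 77 (mod 82).
Then y ↦ 77(y − 25) is a two-sided inverse to σ, so every y ∈ ℤ_{82} has a preimage.
Hence σ is bijective.
Since σ is bijective, we compute σ⁻¹(12): solve 49x + 25 ≡ 12 (mod 82), i.e. 49x ≡ 69 (mod 82).
Multiplying by 49⁻¹ = 77 gives x ≡ 77·69 = 5313 = 64·82 + 65 ≡ 65 (mod 82).
Check: σ(65) = 49·65 + 25 = 3210 = 39·82 + 12 ≡ 12 (mod 82).

65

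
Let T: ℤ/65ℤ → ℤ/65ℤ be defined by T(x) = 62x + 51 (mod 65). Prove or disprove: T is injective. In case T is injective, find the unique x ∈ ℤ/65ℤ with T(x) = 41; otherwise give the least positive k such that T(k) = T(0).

If T(u) = T(v), then 62u ≡ 62v (mod 65). Because gcd(62, 65) = 1, we may cancel 62 to get u ≡ v (mod 65).
Hence T is injective.
We now compute 62⁻¹ mod 65 explicitly. Euclid's algorithm: 65 = 1·62 + 3, 62 = 20·3 + 2, 3 = 1·2 + 1; back-substituting gives 1 = 43·62 − 41·65, so 62⁻¹ ≡ 43 (mod 65).
Since T is injective, we find T⁻¹(41): we need 62x ≡ 41 − 51 ≡ 55 (mod 65). Using 62⁻¹ = 43: x ≡ 43·55 = 2365 = 36·65 + 25, so x = 25.
Check: T(25) = 62·25 + 51 = 1601 = 24·65 + 41 ≡ 41 (mod 65).

25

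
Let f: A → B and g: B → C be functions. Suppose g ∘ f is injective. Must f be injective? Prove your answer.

Suppose f(s) = f(t). Applying g: (g ∘ f)(s) = (g ∘ f)(t). Since g ∘ f is injective, s = t. So f is injective.

injective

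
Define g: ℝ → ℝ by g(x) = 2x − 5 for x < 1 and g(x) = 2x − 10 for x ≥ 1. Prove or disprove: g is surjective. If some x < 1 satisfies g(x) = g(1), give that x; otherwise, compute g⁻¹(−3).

-3/2

Both pieces are strictly increasing (slopes 2 and 2), so each is injective on its own interval.
The left piece maps (−∞, 1) onto (−∞, −3); the right piece maps [1, ∞) onto [−8, ∞).
The union (−∞, −3) ∪ [−8, ∞) covers ℝ, so g is surjective.
For the follow-up: the images overlap, so an x < 1 with g(x) = g(1) exists. g(1) = −8; solving 2x − 5 = −8 for x < 1 gives x = (−8 + 5)/2 = −3/2.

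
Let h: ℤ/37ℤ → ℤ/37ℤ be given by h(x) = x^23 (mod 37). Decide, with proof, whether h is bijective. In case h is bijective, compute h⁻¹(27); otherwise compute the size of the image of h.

11

Since 37 is prime, the nonzero elements of ℤ/37ℤ form a cyclic group of order 36.
As gcd(23, 36) = 1, raising to the 23rd power is a bijection on this group: if x_1^23 ≡ x_2^23 then (x_1x_2^{−1})^23 = 1, and the only element of order dividing gcd(23, 36) = 1 is 1, so x_1 = x_2.
With h(0) = 0 this makes h injective on all of ℤ/37ℤ, hence bijective (finite equal-size domain and codomain). In particular h is bijective.
Since h is bijective, we find the preimage of 27. The inverse of x ↦ x^23 on (ℤ/37ℤ)^× is x ↦ x^11, because 23·11 = 253 = 7·36 + 1 ≡ 1 (mod 36) and x^{36} = 1 for x ≠ 0 (Fermat). So h⁻¹(27) = 27^11 mod 37.
Repeated squaring mod 37: 27^1 ≡ 27, 27^2 ≡ 27² = 729 ≡ 26, 27^4 ≡ 26² = 676 ≡ 10, 27^8 ≡ 10² = 100 ≡ 26. Since 11 = 8 + 2 + 1, 27^11 ≡ 26·26·27: 26·26 = 676 ≡ 10, then 10·27 = 270 ≡ 11. So 27^11 ≡ 11 (mod 37).
Hence h⁻¹(27) = 11.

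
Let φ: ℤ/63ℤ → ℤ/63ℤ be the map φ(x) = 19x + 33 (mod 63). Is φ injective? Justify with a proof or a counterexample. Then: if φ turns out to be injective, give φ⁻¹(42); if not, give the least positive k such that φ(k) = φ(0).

27

Recall: φ is injective when φ(s) = φ(t) forces s = t.
If φ(s) = φ(t), then 19s ≡ 19t (mod 63). Because gcd(19, 63) = 1, we may cancel 19 to get s ≡ t (mod 63).
Hence φ is injective.
We now compute 19⁻¹ mod 63 explicitly. Euclid's algorithm: 63 = 3·19 + 6, 19 = 3·6 + 1; back-substituting gives 1 = 10·19 − 3·63, so 19⁻¹ ≡ 10 (mod 63).
Since φ is injective, we compute φ⁻¹(42): solve 19x + 33 ≡ 42 (mod 63), i.e. 19x ≡ 9 (mod 63).
Multiplying by 19⁻¹ = 10 gives x ≡ 10·9 = 90 = 1·63 + 27 ≡ 27 (mod 63).
Check: φ(27) = 19·27 + 33 = 546 = 8·63 + 42 ≡ 42 (mod 63).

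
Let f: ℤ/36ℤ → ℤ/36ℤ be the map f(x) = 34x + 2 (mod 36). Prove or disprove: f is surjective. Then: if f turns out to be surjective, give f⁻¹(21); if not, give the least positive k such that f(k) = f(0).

18

Since gcd(34, 36) = 2, we have 34x ≡ 0 (mod 2) for all x, so f(x) ≡ 0 (mod 2).
But 1 ≢ 0 (mod 2), so 1 ∈ ℤ/36ℤ has no preimage. Thus f is not surjective.
Since f is not surjective, we find the least positive k with f(k) = f(0): this means 34k ≡ 0 (mod 36), i.e. 36 ∣ 34k. Since gcd(34, 36) = 2, dividing through by 2 this holds exactly when 18 ∣ 17k, and as gcd(17, 18) = 1, exactly when 18 ∣ k.
The smallest positive such k is 18.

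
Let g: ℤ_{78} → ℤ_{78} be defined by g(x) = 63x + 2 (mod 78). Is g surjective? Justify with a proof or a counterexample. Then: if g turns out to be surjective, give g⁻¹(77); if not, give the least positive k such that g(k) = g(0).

26

Since gcd(63, 78) = 3, we have 63x ≡ 0 (mod 3) for all x, so g(x) ≡ 2 (mod 3).
But 0 ≢ 2 (mod 3), so 0 ∈ ℤ_{78} has no preimage. Thus g is not surjective.
Since g is not surjective, we find the least positive k with g(k) = g(0): this means 63k ≡ 0 (mod 78), i.e. 78 ∣ 63k. Since gcd(63, 78) = 3, dividing through by 3 this holds exactly when 26 ∣ 21k, and as gcd(21, 26) = 1, exactly when 26 ∣ k.
The smallest positive such k is 26.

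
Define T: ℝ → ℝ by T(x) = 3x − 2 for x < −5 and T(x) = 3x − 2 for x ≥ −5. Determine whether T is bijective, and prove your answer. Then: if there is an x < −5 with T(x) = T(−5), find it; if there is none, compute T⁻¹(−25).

Both pieces are strictly increasing (slopes 3 and 3), so each is injective on its own interval.
The left piece maps (−∞, −5) onto (−∞, −17); the right piece maps [−5, ∞) onto [−17, ∞).
Since −17 = −17, the images partition ℝ: T is injective and surjective, hence bijective.
Because the two images are disjoint, no x < −5 has T(x) = T(−5), so we compute T⁻¹(−25): −25 lies in (−∞, −17), so solve 3x − 2 = −25: x = (−25 + 2)/3 = −23/3.

-23/3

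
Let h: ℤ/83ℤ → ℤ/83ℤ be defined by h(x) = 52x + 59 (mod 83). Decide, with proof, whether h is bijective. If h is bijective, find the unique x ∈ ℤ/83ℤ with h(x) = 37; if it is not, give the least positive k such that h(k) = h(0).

73

By definition, h is injective when h(u) = h(v) forces u = v.
Suppose h(u) = h(v) in ℤ/83ℤ. Then 52u + 59 ≡ 52v + 59 (mod 83), hence 52(u − v) ≡ 0 (mod 83).
Since gcd(52, 83) = 1, 52 is invertible modulo 83, thus u − v ≡ 0 (mod 83), i.e. u = v.
We now compute 52⁻¹ mod 83 explicitly. Euclid's algorithm: 83 = 1·52 + 31, 52 = 1·31 + 21, 31 = 1·21 + 10, 21 = 2·10 + 1; back-substituting gives 1 = 8·52 − 5·83, so 52⁻¹ ≡ 8 (mod 83).
Then y ↦ 8(y − 59) is a two-sided inverse to h, so every y ∈ ℤ/83ℤ has a preimage.
Hence h is bijective.
Since h is bijective, we compute h⁻¹(37): solve 52x + 59 ≡ 37 (mod 83), i.e. 52x ≡ 61 (mod 83).
Multiplying by 52⁻¹ = 8 gives x ≡ 8·61 = 488 = 5·83 + 73 ≡ 73 (mod 83).
Check: h(73) = 52·73 + 59 = 3855 = 46·83 + 37 ≡ 37 (mod 83).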